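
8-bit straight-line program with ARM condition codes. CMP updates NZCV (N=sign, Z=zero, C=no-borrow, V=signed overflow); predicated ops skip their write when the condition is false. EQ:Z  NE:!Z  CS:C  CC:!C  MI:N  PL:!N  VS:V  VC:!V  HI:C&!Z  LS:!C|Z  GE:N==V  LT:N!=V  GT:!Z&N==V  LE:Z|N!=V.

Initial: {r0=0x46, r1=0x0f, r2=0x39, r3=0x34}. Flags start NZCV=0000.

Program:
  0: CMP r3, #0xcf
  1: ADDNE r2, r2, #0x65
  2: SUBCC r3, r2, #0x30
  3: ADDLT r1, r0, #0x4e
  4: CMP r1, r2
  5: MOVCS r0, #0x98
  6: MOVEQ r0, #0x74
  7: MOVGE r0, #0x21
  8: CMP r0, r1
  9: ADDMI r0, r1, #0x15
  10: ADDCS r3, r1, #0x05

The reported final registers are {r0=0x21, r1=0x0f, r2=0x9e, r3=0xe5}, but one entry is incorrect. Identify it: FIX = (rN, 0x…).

FIX = (r3, 0x14)

0: ✓ CMP  NZCV=0000
1: ✓ ADDNE  r2←0x9e
2: ✓ SUBCC  r3←0x6e
3: · ADDLT
4: ✓ CMP  NZCV=0000
5: · MOVCS
6: · MOVEQ
7: ✓ MOVGE  r0←0x21
8: ✓ CMP  NZCV=0010
9: · ADDMI
10: ✓ ADDCS  r3←0x14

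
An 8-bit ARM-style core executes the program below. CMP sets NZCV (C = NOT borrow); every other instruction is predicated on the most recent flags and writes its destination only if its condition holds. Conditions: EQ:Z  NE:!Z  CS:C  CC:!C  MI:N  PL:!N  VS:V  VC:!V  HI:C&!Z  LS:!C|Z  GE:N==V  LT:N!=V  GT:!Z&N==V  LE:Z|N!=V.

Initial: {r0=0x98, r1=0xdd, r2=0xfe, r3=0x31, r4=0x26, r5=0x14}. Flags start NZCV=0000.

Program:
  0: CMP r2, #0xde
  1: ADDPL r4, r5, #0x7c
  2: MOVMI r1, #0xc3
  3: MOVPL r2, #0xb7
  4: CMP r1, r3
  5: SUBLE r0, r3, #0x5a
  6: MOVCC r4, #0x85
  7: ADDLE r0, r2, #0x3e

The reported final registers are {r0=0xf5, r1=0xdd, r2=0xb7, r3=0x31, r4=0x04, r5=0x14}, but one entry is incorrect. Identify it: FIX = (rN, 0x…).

[0] flags=0010 → (cmp)
[1] flags=0010 PL?T → r4=0x90
[2] flags=0010 MI?F → skip
[3] flags=0010 PL?T → r2=0xb7
[4] flags=1010 → (cmp)
[5] flags=1010 LE?T → r0=0xd7
[6] flags=1010 CC?F → skip
[7] flags=1010 LE?T → r0=0xf5

FIX = (r4, 0x90)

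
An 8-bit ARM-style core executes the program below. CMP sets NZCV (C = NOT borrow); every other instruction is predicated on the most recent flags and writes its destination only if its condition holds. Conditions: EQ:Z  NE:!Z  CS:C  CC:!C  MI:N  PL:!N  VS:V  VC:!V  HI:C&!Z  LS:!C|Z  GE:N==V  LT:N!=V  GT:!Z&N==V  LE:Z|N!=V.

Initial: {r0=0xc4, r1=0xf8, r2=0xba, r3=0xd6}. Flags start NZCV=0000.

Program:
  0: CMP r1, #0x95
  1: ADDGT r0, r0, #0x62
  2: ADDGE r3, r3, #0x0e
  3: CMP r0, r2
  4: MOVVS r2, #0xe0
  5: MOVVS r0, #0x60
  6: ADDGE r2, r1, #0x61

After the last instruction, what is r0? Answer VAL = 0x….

0: ✓ CMP  NZCV=0010
1: ✓ ADDGT  r0←0x26
2: ✓ ADDGE  r3←0xe4
3: ✓ CMP  NZCV=0000
4: · MOVVS
5: · MOVVS
6: ✓ ADDGE  r2←0x59

VAL = 0x26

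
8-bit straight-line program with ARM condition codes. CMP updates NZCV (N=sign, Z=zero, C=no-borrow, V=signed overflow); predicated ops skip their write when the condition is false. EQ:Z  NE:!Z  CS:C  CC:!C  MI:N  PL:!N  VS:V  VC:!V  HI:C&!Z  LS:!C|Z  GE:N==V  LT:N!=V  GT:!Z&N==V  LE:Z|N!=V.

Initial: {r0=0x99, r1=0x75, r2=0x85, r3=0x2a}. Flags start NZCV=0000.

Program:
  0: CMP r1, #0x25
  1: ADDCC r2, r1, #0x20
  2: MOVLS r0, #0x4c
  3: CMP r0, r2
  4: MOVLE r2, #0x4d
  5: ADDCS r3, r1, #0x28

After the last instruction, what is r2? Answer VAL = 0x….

VAL = 0x85

0: ✓ CMP  NZCV=0010
1: · ADDCC
2: · MOVLS
3: ✓ CMP  NZCV=0010
4: · MOVLE
5: ✓ ADDCS  r3←0x9d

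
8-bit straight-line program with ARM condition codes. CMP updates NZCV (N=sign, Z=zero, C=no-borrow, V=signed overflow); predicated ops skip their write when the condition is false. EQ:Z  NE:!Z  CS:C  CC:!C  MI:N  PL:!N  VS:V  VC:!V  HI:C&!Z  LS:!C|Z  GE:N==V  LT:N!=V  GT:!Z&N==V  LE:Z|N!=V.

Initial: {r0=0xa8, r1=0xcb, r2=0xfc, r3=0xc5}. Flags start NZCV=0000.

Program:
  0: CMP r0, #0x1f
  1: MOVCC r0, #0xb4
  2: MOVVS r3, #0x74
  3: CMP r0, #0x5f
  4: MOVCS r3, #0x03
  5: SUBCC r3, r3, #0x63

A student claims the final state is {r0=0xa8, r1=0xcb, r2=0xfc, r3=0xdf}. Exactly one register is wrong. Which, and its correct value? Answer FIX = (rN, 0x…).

FIX = (r3, 0x03)

0: ✓ CMP  NZCV=1010
1: · MOVCC
2: · MOVVS
3: ✓ CMP  NZCV=0011
4: ✓ MOVCS  r3←0x03
5: · SUBCC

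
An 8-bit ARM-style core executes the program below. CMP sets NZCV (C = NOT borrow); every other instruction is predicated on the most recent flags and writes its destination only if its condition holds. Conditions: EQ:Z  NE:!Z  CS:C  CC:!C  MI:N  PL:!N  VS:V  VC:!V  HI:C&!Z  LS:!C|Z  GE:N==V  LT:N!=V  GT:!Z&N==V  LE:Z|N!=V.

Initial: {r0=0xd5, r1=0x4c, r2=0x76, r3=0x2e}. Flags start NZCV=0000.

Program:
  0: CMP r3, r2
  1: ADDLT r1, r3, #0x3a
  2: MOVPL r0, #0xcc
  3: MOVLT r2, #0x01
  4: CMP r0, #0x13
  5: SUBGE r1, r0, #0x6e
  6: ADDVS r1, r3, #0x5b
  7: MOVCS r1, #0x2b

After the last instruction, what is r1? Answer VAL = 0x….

VAL = 0x2b

0: ✓ CMP  NZCV=1000
1: ✓ ADDLT  r1←0x68
2: · MOVPL
3: ✓ MOVLT  r2←0x01
4: ✓ CMP  NZCV=1010
5: · SUBGE
6: · ADDVS
7: ✓ MOVCS  r1←0x2b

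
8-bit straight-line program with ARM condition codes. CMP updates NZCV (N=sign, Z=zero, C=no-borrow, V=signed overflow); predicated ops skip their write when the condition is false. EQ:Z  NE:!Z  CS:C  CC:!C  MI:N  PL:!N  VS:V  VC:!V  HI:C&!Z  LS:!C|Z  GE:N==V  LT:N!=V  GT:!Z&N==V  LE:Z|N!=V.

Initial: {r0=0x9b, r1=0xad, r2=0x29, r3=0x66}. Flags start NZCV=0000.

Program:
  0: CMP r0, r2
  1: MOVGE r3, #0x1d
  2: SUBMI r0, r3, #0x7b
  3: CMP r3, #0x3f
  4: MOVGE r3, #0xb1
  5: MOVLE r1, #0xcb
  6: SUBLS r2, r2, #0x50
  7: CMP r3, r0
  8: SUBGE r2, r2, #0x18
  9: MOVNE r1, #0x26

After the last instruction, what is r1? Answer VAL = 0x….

0: ✓ CMP  NZCV=0011
1: · MOVGE
2: · SUBMI
3: ✓ CMP  NZCV=0010
4: ✓ MOVGE  r3←0xb1
5: · MOVLE
6: · SUBLS
7: ✓ CMP  NZCV=0010
8: ✓ SUBGE  r2←0x11
9: ✓ MOVNE  r1←0x26

VAL = 0x26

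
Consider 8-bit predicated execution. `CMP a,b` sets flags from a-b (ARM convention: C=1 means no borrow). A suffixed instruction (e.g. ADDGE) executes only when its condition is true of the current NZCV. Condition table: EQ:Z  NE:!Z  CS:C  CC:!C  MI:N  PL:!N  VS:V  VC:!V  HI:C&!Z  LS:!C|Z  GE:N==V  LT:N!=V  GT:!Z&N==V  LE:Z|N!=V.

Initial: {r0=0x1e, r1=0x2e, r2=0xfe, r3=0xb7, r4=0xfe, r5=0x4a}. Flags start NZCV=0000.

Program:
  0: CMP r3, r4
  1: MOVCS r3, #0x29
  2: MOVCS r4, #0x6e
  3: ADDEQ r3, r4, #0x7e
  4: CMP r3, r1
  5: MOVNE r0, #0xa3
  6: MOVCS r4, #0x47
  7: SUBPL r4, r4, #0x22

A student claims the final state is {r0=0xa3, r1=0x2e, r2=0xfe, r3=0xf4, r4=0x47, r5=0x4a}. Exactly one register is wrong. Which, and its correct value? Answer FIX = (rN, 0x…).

FIX = (r3, 0xb7)

0: ✓ CMP  NZCV=1000
1: · MOVCS
2: · MOVCS
3: · ADDEQ
4: ✓ CMP  NZCV=1010
5: ✓ MOVNE  r0←0xa3
6: ✓ MOVCS  r4←0x47
7: · SUBPL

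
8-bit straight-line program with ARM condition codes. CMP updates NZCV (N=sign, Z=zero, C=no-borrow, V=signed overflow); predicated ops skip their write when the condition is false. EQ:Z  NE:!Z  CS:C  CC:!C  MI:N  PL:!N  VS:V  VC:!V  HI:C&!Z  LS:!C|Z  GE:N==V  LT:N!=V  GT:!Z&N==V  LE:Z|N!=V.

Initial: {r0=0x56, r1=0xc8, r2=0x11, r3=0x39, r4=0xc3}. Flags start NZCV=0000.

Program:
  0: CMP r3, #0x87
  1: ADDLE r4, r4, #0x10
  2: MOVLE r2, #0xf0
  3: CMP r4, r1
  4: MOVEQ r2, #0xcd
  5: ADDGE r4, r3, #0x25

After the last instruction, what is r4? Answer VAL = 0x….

[0] flags=1001 → (cmp)
[1] flags=1001 LE?F → skip
[2] flags=1001 LE?F → skip
[3] flags=1000 → (cmp)
[4] flags=1000 EQ?F → skip
[5] flags=1000 GE?F → skip

VAL = 0xc3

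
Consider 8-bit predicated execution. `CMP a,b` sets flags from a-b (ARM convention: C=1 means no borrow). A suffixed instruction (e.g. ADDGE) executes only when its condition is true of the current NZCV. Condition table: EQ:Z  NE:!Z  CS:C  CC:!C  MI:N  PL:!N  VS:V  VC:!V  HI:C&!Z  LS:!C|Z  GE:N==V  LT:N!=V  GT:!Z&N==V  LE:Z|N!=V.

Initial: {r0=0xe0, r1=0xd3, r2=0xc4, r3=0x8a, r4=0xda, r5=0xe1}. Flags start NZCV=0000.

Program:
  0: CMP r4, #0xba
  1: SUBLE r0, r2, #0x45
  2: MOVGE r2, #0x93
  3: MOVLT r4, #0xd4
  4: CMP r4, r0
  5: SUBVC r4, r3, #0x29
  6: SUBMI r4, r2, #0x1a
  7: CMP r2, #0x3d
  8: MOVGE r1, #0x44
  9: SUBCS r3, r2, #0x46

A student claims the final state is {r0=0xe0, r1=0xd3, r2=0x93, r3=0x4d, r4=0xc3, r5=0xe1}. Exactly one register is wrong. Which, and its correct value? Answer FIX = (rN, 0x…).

FIX = (r4, 0x79)

0: ✓ CMP  NZCV=0010
1: · SUBLE
2: ✓ MOVGE  r2←0x93
3: · MOVLT
4: ✓ CMP  NZCV=1000
5: ✓ SUBVC  r4←0x61
6: ✓ SUBMI  r4←0x79
7: ✓ CMP  NZCV=0011
8: · MOVGE
9: ✓ SUBCS  r3←0x4d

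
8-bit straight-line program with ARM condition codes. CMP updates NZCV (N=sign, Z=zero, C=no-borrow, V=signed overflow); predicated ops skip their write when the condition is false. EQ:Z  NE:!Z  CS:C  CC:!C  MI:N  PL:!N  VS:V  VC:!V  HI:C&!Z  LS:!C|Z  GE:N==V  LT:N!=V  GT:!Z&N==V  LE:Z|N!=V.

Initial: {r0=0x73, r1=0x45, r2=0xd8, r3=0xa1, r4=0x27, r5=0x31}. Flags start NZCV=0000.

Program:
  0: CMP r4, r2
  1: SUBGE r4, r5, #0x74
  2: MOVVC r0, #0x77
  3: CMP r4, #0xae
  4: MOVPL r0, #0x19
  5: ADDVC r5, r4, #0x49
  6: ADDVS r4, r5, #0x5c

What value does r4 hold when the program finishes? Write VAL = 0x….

0: ✓ CMP  NZCV=0000
1: ✓ SUBGE  r4←0xbd
2: ✓ MOVVC  r0←0x77
3: ✓ CMP  NZCV=0010
4: ✓ MOVPL  r0←0x19
5: ✓ ADDVC  r5←0x06
6: · ADDVS

VAL = 0xbd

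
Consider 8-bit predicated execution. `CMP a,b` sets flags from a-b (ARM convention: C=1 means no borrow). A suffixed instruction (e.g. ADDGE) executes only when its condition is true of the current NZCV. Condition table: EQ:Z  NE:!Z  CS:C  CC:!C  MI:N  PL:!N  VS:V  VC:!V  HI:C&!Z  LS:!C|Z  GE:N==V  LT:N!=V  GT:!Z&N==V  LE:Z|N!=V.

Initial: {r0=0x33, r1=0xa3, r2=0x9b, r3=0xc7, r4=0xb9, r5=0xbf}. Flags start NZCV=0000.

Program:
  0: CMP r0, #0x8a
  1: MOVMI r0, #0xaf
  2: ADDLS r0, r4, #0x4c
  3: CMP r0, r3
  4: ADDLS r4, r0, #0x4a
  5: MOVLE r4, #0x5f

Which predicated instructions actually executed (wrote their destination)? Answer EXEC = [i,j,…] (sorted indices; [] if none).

0: ✓ CMP  NZCV=1001
1: ✓ MOVMI  r0←0xaf
2: ✓ ADDLS  r0←0x05
3: ✓ CMP  NZCV=0000
4: ✓ ADDLS  r4←0x4f
5: · MOVLE

EXEC = [1,2,4]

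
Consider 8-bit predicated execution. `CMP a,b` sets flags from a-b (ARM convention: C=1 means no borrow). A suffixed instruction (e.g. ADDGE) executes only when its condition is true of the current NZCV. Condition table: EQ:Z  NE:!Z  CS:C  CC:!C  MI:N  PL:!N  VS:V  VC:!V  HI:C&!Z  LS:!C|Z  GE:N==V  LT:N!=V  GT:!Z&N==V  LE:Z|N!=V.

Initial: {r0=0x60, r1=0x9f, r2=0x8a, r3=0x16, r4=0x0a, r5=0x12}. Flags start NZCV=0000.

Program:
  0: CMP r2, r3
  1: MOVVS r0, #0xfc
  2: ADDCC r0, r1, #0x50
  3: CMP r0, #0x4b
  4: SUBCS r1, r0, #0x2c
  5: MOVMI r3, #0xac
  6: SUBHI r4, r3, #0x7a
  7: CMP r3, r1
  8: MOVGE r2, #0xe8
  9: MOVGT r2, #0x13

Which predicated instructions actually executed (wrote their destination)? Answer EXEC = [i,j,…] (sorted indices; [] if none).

EXEC = [1,4,5,6]

[0] flags=0011 → (cmp)
[1] flags=0011 VS?T → r0=0xfc
[2] flags=0011 CC?F → skip
[3] flags=1010 → (cmp)
[4] flags=1010 CS?T → r1=0xd0
[5] flags=1010 MI?T → r3=0xac
[6] flags=1010 HI?T → r4=0x32
[7] flags=1000 → (cmp)
[8] flags=1000 GE?F → skip
[9] flags=1000 GT?F → skip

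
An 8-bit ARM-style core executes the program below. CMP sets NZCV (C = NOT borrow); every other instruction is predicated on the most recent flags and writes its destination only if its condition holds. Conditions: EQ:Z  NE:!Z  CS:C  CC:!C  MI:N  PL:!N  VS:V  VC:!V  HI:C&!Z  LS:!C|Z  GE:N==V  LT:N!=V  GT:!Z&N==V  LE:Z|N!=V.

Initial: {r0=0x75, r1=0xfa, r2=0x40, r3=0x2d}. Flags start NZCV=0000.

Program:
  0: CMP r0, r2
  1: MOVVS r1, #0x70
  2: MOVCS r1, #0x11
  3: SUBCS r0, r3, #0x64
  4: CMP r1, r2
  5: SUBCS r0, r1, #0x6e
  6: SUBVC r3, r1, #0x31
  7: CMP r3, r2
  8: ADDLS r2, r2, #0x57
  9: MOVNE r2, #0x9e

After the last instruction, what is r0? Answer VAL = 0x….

VAL = 0xc9

0: ✓ CMP  NZCV=0010
1: · MOVVS
2: ✓ MOVCS  r1←0x11
3: ✓ SUBCS  r0←0xc9
4: ✓ CMP  NZCV=1000
5: · SUBCS
6: ✓ SUBVC  r3←0xe0
7: ✓ CMP  NZCV=1010
8: · ADDLS
9: ✓ MOVNE  r2←0x9e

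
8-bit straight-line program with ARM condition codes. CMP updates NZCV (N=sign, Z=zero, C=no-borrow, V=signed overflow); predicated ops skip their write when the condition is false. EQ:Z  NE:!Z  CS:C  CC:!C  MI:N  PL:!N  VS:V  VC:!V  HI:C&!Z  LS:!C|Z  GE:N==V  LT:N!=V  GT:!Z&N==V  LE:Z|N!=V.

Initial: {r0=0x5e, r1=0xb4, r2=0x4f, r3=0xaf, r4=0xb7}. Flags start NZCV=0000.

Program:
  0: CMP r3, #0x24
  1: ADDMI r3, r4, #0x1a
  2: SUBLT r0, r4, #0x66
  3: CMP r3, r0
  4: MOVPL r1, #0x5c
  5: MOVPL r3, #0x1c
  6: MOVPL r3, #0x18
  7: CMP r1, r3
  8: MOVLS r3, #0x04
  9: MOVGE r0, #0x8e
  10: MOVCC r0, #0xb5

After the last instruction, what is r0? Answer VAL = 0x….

0: ✓ CMP  NZCV=1010
1: ✓ ADDMI  r3←0xd1
2: ✓ SUBLT  r0←0x51
3: ✓ CMP  NZCV=1010
4: · MOVPL
5: · MOVPL
6: · MOVPL
7: ✓ CMP  NZCV=1000
8: ✓ MOVLS  r3←0x04
9: · MOVGE
10: ✓ MOVCC  r0←0xb5

VAL = 0xb5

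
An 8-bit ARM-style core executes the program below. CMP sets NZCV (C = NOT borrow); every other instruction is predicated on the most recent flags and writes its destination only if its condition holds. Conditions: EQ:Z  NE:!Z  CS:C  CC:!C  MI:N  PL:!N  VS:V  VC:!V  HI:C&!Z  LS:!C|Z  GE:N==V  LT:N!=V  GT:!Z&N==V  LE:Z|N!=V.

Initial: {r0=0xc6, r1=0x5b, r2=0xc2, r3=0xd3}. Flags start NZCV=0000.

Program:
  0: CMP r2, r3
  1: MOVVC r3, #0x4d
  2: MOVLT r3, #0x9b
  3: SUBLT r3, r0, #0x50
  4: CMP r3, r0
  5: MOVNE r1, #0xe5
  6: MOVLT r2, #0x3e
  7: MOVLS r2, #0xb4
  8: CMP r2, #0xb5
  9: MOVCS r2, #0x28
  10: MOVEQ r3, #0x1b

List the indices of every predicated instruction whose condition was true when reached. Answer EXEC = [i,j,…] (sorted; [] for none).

[0] flags=1000 → (cmp)
[1] flags=1000 VC?T → r3=0x4d
[2] flags=1000 LT?T → r3=0x9b
[3] flags=1000 LT?T → r3=0x76
[4] flags=1001 → (cmp)
[5] flags=1001 NE?T → r1=0xe5
[6] flags=1001 LT?F → skip
[7] flags=1001 LS?T → r2=0xb4
[8] flags=1000 → (cmp)
[9] flags=1000 CS?F → skip
[10] flags=1000 EQ?F → skip

EXEC = [1,2,3,5,7]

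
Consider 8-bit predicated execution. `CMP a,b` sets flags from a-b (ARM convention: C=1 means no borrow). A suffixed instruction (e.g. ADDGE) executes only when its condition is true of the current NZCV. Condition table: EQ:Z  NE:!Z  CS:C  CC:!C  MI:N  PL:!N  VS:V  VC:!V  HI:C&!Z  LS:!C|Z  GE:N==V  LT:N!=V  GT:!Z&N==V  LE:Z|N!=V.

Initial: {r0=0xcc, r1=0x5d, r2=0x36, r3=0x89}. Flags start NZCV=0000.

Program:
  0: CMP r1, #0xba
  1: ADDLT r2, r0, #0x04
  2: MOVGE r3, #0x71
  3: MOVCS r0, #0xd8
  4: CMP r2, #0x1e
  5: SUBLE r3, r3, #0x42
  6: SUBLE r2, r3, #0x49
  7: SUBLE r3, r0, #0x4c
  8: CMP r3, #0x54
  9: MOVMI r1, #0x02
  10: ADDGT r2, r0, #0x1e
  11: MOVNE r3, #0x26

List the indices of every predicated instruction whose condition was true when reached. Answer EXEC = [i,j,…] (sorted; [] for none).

EXEC = [2,10,11]

[0] flags=1001 → (cmp)
[1] flags=1001 LT?F → skip
[2] flags=1001 GE?T → r3=0x71
[3] flags=1001 CS?F → skip
[4] flags=0010 → (cmp)
[5] flags=0010 LE?F → skip
[6] flags=0010 LE?F → skip
[7] flags=0010 LE?F → skip
[8] flags=0010 → (cmp)
[9] flags=0010 MI?F → skip
[10] flags=0010 GT?T → r2=0xea
[11] flags=0010 NE?T → r3=0x26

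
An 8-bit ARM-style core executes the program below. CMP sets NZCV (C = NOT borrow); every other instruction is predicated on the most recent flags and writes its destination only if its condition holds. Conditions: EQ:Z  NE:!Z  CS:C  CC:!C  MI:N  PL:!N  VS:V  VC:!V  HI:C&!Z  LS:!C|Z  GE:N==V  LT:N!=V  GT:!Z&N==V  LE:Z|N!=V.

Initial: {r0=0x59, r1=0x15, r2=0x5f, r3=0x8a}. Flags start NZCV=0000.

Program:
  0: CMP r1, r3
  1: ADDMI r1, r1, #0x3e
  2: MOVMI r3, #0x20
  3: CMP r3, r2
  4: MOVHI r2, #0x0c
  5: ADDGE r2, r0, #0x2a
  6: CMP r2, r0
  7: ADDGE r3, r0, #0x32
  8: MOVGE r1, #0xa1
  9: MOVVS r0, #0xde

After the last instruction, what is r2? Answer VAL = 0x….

VAL = 0x5f

0: ✓ CMP  NZCV=1001
1: ✓ ADDMI  r1←0x53
2: ✓ MOVMI  r3←0x20
3: ✓ CMP  NZCV=1000
4: · MOVHI
5: · ADDGE
6: ✓ CMP  NZCV=0010
7: ✓ ADDGE  r3←0x8b
8: ✓ MOVGE  r1←0xa1
9: · MOVVS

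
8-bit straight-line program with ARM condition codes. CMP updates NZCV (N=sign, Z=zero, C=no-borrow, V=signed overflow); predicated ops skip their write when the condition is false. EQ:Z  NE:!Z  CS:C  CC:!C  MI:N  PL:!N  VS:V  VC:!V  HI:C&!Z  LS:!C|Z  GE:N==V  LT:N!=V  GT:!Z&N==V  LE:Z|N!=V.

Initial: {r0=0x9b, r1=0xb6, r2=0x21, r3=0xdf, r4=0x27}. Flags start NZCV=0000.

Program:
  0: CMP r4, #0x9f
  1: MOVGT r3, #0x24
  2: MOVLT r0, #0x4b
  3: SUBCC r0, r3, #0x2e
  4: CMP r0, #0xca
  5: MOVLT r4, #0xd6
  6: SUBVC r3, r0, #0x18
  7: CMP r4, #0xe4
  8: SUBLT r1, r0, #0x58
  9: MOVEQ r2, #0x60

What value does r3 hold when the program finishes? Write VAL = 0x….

[0] flags=1001 → (cmp)
[1] flags=1001 GT?T → r3=0x24
[2] flags=1001 LT?F → skip
[3] flags=1001 CC?T → r0=0xf6
[4] flags=0010 → (cmp)
[5] flags=0010 LT?F → skip
[6] flags=0010 VC?T → r3=0xde
[7] flags=0000 → (cmp)
[8] flags=0000 LT?F → skip
[9] flags=0000 EQ?F → skip

VAL = 0xde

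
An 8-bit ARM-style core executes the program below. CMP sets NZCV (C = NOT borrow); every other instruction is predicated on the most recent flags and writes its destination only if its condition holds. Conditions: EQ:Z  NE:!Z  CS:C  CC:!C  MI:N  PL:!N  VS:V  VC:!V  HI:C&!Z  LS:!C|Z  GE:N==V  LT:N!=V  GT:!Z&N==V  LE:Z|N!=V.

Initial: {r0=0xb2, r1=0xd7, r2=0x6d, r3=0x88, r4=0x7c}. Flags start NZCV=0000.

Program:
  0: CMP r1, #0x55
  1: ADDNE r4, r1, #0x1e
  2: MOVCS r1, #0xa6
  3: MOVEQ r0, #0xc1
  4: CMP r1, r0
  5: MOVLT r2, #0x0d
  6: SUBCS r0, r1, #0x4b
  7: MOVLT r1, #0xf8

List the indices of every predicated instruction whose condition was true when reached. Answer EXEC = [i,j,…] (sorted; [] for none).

[0] flags=1010 → (cmp)
[1] flags=1010 NE?T → r4=0xf5
[2] flags=1010 CS?T → r1=0xa6
[3] flags=1010 EQ?F → skip
[4] flags=1000 → (cmp)
[5] flags=1000 LT?T → r2=0x0d
[6] flags=1000 CS?F → skip
[7] flags=1000 LT?T → r1=0xf8

EXEC = [1,2,5,7]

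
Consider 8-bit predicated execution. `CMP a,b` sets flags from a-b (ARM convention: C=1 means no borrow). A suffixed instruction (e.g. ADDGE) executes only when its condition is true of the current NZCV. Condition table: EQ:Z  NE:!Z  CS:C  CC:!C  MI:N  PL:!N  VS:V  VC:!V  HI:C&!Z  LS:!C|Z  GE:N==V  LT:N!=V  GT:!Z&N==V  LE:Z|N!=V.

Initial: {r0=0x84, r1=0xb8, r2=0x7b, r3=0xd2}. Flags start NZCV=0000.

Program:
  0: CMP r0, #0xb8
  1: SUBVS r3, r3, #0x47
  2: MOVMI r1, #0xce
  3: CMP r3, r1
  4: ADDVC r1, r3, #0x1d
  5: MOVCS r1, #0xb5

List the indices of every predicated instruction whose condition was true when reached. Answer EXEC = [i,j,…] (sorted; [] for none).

0: ✓ CMP  NZCV=1000
1: · SUBVS
2: ✓ MOVMI  r1←0xce
3: ✓ CMP  NZCV=0010
4: ✓ ADDVC  r1←0xef
5: ✓ MOVCS  r1←0xb5

EXEC = [2,4,5]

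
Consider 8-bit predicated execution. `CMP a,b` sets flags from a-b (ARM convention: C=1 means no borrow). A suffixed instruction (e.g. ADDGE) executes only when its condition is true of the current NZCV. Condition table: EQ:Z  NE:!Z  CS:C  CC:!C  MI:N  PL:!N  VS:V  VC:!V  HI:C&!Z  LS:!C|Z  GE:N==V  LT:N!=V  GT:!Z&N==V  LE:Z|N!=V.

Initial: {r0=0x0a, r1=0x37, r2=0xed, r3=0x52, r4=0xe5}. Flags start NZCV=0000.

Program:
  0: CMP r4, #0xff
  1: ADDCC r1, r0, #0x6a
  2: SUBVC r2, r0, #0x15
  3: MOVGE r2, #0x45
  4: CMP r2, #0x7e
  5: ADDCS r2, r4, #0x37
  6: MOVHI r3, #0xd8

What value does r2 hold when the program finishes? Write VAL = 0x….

0: ✓ CMP  NZCV=1000
1: ✓ ADDCC  r1←0x74
2: ✓ SUBVC  r2←0xf5
3: · MOVGE
4: ✓ CMP  NZCV=0011
5: ✓ ADDCS  r2←0x1c
6: ✓ MOVHI  r3←0xd8

VAL = 0x1c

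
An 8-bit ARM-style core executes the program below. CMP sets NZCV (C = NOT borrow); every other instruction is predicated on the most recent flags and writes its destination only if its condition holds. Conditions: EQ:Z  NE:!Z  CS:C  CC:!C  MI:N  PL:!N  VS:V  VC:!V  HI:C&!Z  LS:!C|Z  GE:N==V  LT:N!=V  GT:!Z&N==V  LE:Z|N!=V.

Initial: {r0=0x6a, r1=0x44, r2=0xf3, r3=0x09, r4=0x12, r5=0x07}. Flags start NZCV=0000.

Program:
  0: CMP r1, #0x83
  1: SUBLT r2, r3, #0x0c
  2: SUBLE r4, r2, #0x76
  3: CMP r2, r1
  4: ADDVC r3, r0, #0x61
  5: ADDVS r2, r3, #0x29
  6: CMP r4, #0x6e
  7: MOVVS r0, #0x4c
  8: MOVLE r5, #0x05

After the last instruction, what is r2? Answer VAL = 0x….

[0] flags=1001 → (cmp)
[1] flags=1001 LT?F → skip
[2] flags=1001 LE?F → skip
[3] flags=1010 → (cmp)
[4] flags=1010 VC?T → r3=0xcb
[5] flags=1010 VS?F → skip
[6] flags=1000 → (cmp)
[7] flags=1000 VS?F → skip
[8] flags=1000 LE?T → r5=0x05

VAL = 0xf3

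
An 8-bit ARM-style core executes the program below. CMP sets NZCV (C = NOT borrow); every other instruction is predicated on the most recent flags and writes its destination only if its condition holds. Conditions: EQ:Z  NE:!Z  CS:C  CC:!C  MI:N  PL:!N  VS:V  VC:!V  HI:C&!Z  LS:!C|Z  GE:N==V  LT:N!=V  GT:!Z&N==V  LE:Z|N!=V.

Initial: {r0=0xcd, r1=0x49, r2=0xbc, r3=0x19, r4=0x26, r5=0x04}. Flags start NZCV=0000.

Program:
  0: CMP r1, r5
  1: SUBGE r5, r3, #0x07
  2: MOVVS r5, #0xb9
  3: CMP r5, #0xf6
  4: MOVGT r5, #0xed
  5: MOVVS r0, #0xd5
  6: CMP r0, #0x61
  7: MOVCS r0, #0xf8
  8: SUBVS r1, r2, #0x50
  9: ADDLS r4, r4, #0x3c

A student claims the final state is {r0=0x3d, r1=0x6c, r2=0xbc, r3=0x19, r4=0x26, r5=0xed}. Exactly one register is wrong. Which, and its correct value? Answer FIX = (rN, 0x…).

0: ✓ CMP  NZCV=0010
1: ✓ SUBGE  r5←0x12
2: · MOVVS
3: ✓ CMP  NZCV=0000
4: ✓ MOVGT  r5←0xed
5: · MOVVS
6: ✓ CMP  NZCV=0011
7: ✓ MOVCS  r0←0xf8
8: ✓ SUBVS  r1←0x6c
9: · ADDLS

FIX = (r0, 0xf8)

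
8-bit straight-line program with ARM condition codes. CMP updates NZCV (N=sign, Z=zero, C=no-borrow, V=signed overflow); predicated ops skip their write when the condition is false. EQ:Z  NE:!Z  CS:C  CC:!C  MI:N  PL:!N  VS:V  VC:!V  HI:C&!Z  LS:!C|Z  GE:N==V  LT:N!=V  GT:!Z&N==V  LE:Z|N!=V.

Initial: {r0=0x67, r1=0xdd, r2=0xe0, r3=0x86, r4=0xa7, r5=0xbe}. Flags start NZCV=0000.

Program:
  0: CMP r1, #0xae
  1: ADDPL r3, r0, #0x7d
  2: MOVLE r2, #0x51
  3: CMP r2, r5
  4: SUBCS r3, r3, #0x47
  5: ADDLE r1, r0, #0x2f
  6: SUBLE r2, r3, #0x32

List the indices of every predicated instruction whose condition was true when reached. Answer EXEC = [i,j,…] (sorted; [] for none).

EXEC = [1,4]

[0] flags=0010 → (cmp)
[1] flags=0010 PL?T → r3=0xe4
[2] flags=0010 LE?F → skip
[3] flags=0010 → (cmp)
[4] flags=0010 CS?T → r3=0x9d
[5] flags=0010 LE?F → skip
[6] flags=0010 LE?F → skip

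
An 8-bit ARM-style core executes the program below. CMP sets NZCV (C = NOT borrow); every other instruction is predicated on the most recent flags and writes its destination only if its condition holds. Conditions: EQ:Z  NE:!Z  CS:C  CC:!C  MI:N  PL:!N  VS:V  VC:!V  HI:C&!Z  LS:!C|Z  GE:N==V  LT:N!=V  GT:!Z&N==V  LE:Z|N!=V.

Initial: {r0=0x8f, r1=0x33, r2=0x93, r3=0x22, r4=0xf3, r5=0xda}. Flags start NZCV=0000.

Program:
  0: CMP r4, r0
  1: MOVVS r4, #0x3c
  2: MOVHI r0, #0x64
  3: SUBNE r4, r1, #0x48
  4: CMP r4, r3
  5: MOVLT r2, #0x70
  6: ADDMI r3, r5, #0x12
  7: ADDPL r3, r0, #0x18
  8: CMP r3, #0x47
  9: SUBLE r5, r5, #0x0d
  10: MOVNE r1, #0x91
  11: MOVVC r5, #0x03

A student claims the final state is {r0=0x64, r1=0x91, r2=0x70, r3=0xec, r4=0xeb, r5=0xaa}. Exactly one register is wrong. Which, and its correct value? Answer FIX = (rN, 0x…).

0: ✓ CMP  NZCV=0010
1: · MOVVS
2: ✓ MOVHI  r0←0x64
3: ✓ SUBNE  r4←0xeb
4: ✓ CMP  NZCV=1010
5: ✓ MOVLT  r2←0x70
6: ✓ ADDMI  r3←0xec
7: · ADDPL
8: ✓ CMP  NZCV=1010
9: ✓ SUBLE  r5←0xcd
10: ✓ MOVNE  r1←0x91
11: ✓ MOVVC  r5←0x03

FIX = (r5, 0x03)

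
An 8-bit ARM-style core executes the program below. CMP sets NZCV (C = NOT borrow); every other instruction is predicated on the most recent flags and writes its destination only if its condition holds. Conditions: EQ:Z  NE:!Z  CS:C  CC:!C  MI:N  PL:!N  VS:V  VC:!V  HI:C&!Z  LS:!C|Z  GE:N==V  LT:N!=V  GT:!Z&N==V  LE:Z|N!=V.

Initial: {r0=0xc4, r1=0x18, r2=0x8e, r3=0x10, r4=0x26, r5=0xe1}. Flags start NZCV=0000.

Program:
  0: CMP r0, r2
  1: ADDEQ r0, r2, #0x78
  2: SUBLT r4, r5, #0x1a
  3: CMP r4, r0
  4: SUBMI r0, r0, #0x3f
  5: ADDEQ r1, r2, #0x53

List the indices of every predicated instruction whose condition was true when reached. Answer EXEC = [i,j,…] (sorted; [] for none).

EXEC = []

[0] flags=0010 → (cmp)
[1] flags=0010 EQ?F → skip
[2] flags=0010 LT?F → skip
[3] flags=0000 → (cmp)
[4] flags=0000 MI?F → skip
[5] flags=0000 EQ?F → skip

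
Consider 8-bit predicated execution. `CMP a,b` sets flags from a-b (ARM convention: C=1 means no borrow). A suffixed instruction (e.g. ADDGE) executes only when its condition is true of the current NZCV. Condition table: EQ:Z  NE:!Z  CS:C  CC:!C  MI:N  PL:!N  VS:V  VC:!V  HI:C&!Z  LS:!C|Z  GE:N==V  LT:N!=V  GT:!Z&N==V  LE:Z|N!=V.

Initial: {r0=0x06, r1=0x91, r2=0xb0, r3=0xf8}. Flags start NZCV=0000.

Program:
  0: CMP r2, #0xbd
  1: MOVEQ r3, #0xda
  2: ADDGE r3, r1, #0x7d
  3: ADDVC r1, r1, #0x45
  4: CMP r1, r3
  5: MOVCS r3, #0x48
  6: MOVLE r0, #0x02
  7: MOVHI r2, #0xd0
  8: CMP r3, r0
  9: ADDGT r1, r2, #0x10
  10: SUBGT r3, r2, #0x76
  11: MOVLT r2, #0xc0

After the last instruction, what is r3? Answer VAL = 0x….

VAL = 0xf8

0: ✓ CMP  NZCV=1000
1: · MOVEQ
2: · ADDGE
3: ✓ ADDVC  r1←0xd6
4: ✓ CMP  NZCV=1000
5: · MOVCS
6: ✓ MOVLE  r0←0x02
7: · MOVHI
8: ✓ CMP  NZCV=1010
9: · ADDGT
10: · SUBGT
11: ✓ MOVLT  r2←0xc0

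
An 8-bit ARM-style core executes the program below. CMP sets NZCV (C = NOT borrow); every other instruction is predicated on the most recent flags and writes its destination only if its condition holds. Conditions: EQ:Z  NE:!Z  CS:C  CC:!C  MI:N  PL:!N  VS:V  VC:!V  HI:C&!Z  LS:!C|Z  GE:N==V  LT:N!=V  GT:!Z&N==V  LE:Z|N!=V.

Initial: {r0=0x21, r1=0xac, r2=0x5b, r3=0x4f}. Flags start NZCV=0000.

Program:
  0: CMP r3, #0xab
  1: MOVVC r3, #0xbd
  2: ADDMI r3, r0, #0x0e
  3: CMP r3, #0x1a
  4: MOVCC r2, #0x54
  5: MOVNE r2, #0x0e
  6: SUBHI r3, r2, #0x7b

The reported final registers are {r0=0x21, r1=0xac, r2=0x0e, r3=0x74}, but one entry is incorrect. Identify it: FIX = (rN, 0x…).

FIX = (r3, 0x93)

[0] flags=1001 → (cmp)
[1] flags=1001 VC?F → skip
[2] flags=1001 MI?T → r3=0x2f
[3] flags=0010 → (cmp)
[4] flags=0010 CC?F → skip
[5] flags=0010 NE?T → r2=0x0e
[6] flags=0010 HI?T → r3=0x93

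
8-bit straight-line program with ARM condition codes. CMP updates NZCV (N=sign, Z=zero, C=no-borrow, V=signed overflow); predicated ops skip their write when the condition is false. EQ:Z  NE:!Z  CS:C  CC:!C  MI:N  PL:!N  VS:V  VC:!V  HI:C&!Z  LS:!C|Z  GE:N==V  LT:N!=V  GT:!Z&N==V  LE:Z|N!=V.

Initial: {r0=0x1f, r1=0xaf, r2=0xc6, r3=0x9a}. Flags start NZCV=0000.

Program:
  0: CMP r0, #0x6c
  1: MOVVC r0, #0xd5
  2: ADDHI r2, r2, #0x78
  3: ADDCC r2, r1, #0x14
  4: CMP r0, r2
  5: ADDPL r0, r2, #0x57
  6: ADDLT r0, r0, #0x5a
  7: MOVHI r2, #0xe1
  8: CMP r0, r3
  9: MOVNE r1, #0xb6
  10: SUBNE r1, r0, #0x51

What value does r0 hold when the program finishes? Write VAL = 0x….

VAL = 0x1a

[0] flags=1000 → (cmp)
[1] flags=1000 VC?T → r0=0xd5
[2] flags=1000 HI?F → skip
[3] flags=1000 CC?T → r2=0xc3
[4] flags=0010 → (cmp)
[5] flags=0010 PL?T → r0=0x1a
[6] flags=0010 LT?F → skip
[7] flags=0010 HI?T → r2=0xe1
[8] flags=1001 → (cmp)
[9] flags=1001 NE?T → r1=0xb6
[10] flags=1001 NE?T → r1=0xc9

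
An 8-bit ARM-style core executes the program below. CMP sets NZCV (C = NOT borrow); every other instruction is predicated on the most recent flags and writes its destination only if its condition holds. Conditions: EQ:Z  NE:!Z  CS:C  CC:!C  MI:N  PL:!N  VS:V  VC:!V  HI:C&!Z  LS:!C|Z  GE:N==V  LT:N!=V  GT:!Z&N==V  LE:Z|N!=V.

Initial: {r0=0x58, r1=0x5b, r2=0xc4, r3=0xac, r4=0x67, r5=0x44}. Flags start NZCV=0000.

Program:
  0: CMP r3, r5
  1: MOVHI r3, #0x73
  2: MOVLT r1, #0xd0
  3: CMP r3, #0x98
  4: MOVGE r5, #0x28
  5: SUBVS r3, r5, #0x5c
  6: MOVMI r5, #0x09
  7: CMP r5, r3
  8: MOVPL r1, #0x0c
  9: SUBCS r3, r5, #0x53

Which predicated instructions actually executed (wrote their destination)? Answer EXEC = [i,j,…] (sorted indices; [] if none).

EXEC = [1,2,4,5,6,8]

[0] flags=0011 → (cmp)
[1] flags=0011 HI?T → r3=0x73
[2] flags=0011 LT?T → r1=0xd0
[3] flags=1001 → (cmp)
[4] flags=1001 GE?T → r5=0x28
[5] flags=1001 VS?T → r3=0xcc
[6] flags=1001 MI?T → r5=0x09
[7] flags=0000 → (cmp)
[8] flags=0000 PL?T → r1=0x0c
[9] flags=0000 CS?F → skip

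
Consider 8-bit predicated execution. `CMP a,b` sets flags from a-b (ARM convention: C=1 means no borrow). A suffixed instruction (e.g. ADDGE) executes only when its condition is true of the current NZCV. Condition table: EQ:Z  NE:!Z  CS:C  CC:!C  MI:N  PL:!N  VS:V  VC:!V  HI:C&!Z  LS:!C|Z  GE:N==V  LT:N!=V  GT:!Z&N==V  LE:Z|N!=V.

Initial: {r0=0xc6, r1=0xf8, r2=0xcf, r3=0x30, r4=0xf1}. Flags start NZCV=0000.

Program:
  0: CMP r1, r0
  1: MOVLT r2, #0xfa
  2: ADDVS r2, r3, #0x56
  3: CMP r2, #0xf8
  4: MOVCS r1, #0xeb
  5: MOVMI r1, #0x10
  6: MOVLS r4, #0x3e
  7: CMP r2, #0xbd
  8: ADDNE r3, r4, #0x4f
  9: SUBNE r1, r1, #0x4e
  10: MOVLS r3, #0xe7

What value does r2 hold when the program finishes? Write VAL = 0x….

0: ✓ CMP  NZCV=0010
1: · MOVLT
2: · ADDVS
3: ✓ CMP  NZCV=1000
4: · MOVCS
5: ✓ MOVMI  r1←0x10
6: ✓ MOVLS  r4←0x3e
7: ✓ CMP  NZCV=0010
8: ✓ ADDNE  r3←0x8d
9: ✓ SUBNE  r1←0xc2
10: · MOVLS

VAL = 0xcf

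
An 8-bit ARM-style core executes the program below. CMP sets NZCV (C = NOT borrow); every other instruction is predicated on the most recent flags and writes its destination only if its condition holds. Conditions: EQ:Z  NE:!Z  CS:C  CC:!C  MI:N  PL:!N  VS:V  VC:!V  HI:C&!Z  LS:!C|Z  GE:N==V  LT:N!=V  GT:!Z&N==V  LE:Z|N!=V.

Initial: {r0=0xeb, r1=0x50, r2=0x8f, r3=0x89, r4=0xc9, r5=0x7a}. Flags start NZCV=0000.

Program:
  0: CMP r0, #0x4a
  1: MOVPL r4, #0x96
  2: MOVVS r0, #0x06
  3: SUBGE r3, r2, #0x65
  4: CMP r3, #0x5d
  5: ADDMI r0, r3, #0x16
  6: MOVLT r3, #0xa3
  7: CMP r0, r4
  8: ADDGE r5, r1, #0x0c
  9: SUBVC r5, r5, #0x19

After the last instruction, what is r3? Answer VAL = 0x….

0: ✓ CMP  NZCV=1010
1: · MOVPL
2: · MOVVS
3: · SUBGE
4: ✓ CMP  NZCV=0011
5: · ADDMI
6: ✓ MOVLT  r3←0xa3
7: ✓ CMP  NZCV=0010
8: ✓ ADDGE  r5←0x5c
9: ✓ SUBVC  r5←0x43

VAL = 0xa3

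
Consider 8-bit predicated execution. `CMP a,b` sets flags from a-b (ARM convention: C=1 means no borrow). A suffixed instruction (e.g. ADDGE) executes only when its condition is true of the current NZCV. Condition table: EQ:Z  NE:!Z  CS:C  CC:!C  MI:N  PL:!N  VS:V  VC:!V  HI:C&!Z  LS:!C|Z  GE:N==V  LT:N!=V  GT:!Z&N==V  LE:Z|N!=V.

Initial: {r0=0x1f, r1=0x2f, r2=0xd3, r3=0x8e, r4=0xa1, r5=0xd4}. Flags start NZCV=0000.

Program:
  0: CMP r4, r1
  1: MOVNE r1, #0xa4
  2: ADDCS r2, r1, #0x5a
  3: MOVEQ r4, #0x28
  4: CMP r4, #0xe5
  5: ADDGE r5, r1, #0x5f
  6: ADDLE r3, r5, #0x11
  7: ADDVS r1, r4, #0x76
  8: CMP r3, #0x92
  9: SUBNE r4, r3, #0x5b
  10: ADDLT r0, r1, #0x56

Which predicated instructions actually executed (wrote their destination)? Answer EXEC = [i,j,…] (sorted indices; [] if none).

EXEC = [1,2,6,9]

0: ✓ CMP  NZCV=0011
1: ✓ MOVNE  r1←0xa4
2: ✓ ADDCS  r2←0xfe
3: · MOVEQ
4: ✓ CMP  NZCV=1000
5: · ADDGE
6: ✓ ADDLE  r3←0xe5
7: · ADDVS
8: ✓ CMP  NZCV=0010
9: ✓ SUBNE  r4←0x8a
10: · ADDLT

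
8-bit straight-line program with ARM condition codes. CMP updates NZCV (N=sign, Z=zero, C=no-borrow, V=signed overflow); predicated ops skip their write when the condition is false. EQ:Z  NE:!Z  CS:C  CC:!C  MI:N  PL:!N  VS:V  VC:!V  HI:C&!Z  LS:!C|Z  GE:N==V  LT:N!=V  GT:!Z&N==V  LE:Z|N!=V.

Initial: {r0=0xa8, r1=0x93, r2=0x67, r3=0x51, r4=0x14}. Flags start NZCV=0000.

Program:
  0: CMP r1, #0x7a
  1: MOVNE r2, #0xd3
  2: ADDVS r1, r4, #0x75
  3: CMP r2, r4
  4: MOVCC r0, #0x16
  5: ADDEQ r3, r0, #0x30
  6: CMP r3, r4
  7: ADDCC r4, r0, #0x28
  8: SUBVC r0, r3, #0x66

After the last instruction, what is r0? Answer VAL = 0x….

VAL = 0xeb

[0] flags=0011 → (cmp)
[1] flags=0011 NE?T → r2=0xd3
[2] flags=0011 VS?T → r1=0x89
[3] flags=1010 → (cmp)
[4] flags=1010 CC?F → skip
[5] flags=1010 EQ?F → skip
[6] flags=0010 → (cmp)
[7] flags=0010 CC?F → skip
[8] flags=0010 VC?T → r0=0xeb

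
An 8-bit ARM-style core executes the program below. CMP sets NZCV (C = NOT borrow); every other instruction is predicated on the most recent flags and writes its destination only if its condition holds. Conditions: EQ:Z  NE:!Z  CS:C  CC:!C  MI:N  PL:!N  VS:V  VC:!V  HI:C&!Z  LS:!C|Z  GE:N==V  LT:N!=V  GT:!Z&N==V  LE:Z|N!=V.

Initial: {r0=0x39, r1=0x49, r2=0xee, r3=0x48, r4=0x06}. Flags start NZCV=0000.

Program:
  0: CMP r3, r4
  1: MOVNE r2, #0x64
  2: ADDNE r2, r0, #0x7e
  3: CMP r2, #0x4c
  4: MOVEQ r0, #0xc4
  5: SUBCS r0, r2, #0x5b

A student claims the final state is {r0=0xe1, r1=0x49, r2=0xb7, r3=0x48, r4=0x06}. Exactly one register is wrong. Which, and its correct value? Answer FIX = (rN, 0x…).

[0] flags=0010 → (cmp)
[1] flags=0010 NE?T → r2=0x64
[2] flags=0010 NE?T → r2=0xb7
[3] flags=0011 → (cmp)
[4] flags=0011 EQ?F → skip
[5] flags=0011 CS?T → r0=0x5c

FIX = (r0, 0x5c)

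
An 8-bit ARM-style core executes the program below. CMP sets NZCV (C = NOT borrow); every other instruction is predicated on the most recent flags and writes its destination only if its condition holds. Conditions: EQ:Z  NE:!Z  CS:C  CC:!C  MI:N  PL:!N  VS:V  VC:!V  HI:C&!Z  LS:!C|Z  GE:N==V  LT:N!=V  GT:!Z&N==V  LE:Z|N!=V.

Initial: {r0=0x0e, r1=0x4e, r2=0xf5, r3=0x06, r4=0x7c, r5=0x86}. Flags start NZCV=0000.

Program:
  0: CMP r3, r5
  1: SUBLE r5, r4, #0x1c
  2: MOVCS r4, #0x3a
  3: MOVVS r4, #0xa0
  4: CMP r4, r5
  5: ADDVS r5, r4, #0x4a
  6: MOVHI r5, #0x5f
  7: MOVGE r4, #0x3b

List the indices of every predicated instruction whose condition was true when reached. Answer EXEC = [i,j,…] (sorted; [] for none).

EXEC = [3,6,7]

[0] flags=1001 → (cmp)
[1] flags=1001 LE?F → skip
[2] flags=1001 CS?F → skip
[3] flags=1001 VS?T → r4=0xa0
[4] flags=0010 → (cmp)
[5] flags=0010 VS?F → skip
[6] flags=0010 HI?T → r5=0x5f
[7] flags=0010 GE?T → r4=0x3b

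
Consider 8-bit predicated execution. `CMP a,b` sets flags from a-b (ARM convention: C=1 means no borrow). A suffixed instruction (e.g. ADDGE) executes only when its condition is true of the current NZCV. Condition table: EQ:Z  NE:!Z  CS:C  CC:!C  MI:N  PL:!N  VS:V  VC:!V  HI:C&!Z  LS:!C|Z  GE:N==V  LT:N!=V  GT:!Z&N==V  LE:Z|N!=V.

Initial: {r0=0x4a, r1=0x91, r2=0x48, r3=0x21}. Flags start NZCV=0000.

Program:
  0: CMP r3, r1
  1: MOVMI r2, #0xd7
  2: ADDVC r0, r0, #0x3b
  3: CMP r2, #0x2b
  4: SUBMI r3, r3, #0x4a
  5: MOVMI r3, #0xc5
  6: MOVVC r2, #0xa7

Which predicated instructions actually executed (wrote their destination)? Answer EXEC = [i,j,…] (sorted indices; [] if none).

EXEC = [1,4,5,6]

[0] flags=1001 → (cmp)
[1] flags=1001 MI?T → r2=0xd7
[2] flags=1001 VC?F → skip
[3] flags=1010 → (cmp)
[4] flags=1010 MI?T → r3=0xd7
[5] flags=1010 MI?T → r3=0xc5
[6] flags=1010 VC?T → r2=0xa7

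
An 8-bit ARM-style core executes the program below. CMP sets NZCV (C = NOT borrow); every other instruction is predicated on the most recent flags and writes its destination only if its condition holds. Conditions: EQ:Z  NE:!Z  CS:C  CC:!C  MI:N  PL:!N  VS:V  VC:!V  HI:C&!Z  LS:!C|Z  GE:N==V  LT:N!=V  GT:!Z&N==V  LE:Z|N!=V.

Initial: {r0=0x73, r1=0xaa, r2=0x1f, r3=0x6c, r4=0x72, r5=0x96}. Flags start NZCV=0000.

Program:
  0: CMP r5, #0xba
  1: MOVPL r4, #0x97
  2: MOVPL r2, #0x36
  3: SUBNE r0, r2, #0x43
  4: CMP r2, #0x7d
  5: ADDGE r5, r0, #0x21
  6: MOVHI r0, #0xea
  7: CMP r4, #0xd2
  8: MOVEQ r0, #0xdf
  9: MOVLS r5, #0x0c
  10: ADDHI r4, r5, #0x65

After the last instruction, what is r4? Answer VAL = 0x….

[0] flags=1000 → (cmp)
[1] flags=1000 PL?F → skip
[2] flags=1000 PL?F → skip
[3] flags=1000 NE?T → r0=0xdc
[4] flags=1000 → (cmp)
[5] flags=1000 GE?F → skip
[6] flags=1000 HI?F → skip
[7] flags=1001 → (cmp)
[8] flags=1001 EQ?F → skip
[9] flags=1001 LS?T → r5=0x0c
[10] flags=1001 HI?F → skip

VAL = 0x72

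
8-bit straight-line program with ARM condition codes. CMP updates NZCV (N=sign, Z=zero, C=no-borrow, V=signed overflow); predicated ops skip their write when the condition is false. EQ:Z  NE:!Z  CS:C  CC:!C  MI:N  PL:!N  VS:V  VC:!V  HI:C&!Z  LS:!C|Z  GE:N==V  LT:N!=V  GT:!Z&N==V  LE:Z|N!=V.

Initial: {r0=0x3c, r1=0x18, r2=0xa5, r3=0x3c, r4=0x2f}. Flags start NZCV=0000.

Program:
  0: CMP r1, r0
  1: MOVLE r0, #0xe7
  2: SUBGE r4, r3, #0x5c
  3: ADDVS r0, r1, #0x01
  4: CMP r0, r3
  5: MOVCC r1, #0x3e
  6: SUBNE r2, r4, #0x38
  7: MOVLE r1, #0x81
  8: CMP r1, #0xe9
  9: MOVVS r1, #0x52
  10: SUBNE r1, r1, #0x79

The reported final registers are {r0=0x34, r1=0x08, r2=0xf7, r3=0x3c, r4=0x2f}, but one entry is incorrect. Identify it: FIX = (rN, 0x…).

[0] flags=1000 → (cmp)
[1] flags=1000 LE?T → r0=0xe7
[2] flags=1000 GE?F → skip
[3] flags=1000 VS?F → skip
[4] flags=1010 → (cmp)
[5] flags=1010 CC?F → skip
[6] flags=1010 NE?T → r2=0xf7
[7] flags=1010 LE?T → r1=0x81
[8] flags=1000 → (cmp)
[9] flags=1000 VS?F → skip
[10] flags=1000 NE?T → r1=0x08

FIX = (r0, 0xe7)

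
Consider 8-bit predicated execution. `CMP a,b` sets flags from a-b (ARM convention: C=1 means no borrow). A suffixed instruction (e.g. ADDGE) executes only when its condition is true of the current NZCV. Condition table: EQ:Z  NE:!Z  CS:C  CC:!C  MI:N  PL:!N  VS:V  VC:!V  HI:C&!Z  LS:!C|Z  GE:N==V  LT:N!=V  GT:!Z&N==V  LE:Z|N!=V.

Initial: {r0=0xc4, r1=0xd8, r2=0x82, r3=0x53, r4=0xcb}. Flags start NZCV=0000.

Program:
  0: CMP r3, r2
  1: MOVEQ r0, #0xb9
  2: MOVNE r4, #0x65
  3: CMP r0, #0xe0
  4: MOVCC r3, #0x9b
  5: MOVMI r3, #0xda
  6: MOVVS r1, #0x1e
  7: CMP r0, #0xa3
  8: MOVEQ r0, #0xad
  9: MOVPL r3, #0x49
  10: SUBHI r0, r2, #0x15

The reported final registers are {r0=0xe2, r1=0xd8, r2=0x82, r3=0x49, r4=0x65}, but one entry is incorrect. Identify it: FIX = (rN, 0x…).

FIX = (r0, 0x6d)

0: ✓ CMP  NZCV=1001
1: · MOVEQ
2: ✓ MOVNE  r4←0x65
3: ✓ CMP  NZCV=1000
4: ✓ MOVCC  r3←0x9b
5: ✓ MOVMI  r3←0xda
6: · MOVVS
7: ✓ CMP  NZCV=0010
8: · MOVEQ
9: ✓ MOVPL  r3←0x49
10: ✓ SUBHI  r0←0x6d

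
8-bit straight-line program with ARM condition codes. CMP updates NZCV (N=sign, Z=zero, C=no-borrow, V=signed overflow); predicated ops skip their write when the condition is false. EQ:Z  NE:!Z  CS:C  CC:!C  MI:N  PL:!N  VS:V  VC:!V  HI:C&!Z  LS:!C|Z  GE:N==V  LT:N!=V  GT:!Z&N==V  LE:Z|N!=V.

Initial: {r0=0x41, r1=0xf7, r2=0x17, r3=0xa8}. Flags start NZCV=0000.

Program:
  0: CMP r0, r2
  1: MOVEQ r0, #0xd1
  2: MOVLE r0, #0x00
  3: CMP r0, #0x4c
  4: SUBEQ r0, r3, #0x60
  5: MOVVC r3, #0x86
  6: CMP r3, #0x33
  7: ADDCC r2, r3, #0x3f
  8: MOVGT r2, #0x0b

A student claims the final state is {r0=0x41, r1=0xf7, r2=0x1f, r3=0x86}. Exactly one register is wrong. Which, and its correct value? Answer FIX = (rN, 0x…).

0: ✓ CMP  NZCV=0010
1: · MOVEQ
2: · MOVLE
3: ✓ CMP  NZCV=1000
4: · SUBEQ
5: ✓ MOVVC  r3←0x86
6: ✓ CMP  NZCV=0011
7: · ADDCC
8: · MOVGT

FIX = (r2, 0x17)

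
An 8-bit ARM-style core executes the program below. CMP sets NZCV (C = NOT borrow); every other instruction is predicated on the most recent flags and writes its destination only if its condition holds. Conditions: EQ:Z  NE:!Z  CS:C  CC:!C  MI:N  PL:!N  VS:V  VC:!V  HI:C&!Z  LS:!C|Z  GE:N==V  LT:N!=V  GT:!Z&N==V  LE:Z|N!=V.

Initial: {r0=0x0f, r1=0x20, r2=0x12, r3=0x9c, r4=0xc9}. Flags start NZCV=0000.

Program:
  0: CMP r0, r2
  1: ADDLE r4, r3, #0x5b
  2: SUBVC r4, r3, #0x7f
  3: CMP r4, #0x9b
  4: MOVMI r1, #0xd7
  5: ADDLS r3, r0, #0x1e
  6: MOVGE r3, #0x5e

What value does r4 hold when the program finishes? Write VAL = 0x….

VAL = 0x1d

0: ✓ CMP  NZCV=1000
1: ✓ ADDLE  r4←0xf7
2: ✓ SUBVC  r4←0x1d
3: ✓ CMP  NZCV=1001
4: ✓ MOVMI  r1←0xd7
5: ✓ ADDLS  r3←0x2d
6: ✓ MOVGE  r3←0x5e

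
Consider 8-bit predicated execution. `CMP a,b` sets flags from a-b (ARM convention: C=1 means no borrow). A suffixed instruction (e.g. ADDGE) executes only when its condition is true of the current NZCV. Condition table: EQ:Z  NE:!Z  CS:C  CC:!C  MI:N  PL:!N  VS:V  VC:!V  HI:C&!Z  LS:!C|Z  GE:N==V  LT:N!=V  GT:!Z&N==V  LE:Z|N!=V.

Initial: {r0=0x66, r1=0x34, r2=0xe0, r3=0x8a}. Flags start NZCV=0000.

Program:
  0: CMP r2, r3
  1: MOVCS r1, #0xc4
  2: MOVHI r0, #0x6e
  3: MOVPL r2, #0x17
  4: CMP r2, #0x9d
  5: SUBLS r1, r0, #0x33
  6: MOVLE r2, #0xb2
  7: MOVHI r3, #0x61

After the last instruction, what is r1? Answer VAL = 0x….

0: ✓ CMP  NZCV=0010
1: ✓ MOVCS  r1←0xc4
2: ✓ MOVHI  r0←0x6e
3: ✓ MOVPL  r2←0x17
4: ✓ CMP  NZCV=0000
5: ✓ SUBLS  r1←0x3b
6: · MOVLE
7: · MOVHI

VAL = 0x3b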